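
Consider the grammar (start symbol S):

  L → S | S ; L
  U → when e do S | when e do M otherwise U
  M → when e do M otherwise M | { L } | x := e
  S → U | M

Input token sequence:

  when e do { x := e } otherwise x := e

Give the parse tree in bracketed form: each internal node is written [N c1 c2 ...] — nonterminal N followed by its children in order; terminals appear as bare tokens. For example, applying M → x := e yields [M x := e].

[S [M when e do [M { [L [S [M x := e]]] }] otherwise [M x := e]]]

S
M
when e do M otherwise M
when e do { L } otherwise M
when e do { S } otherwise M
when e do { M } otherwise M
when e do { x := e } otherwise M
when e do { x := e } otherwise x := e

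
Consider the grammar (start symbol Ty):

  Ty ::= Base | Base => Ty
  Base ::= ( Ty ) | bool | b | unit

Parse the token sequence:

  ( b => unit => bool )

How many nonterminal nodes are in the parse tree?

[Ty [Base ( [Ty [Base b] => [Ty [Base unit] => [Ty [Base bool]]]] )]]

8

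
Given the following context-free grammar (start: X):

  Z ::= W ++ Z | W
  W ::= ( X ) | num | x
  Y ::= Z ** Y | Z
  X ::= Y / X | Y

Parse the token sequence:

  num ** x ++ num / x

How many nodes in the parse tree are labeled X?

[X [Y [Z [W num]] ** [Y [Z [W x] ++ [Z [W num]]]]] / [X [Y [Z [W x]]]]]

2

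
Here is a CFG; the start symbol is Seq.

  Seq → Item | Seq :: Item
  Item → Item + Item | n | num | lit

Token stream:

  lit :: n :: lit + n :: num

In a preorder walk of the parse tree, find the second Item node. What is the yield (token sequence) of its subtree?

[Seq [Seq [Seq [Seq [Item lit]] :: [Item n]] :: [Item [Item lit] + [Item n]]] :: [Item num]]

n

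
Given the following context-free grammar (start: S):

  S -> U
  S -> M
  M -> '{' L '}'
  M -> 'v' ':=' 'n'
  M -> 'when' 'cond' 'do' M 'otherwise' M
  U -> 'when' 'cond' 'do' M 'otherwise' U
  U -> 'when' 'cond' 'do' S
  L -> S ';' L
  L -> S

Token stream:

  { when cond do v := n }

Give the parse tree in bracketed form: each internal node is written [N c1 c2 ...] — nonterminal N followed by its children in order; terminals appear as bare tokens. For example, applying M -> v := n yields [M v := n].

S
M
{ L }
{ S }
{ U }
{ when cond do S }
{ when cond do M }
{ when cond do v := n }

[S [M { [L [S [U when cond do [S [M v := n]]]]] }]]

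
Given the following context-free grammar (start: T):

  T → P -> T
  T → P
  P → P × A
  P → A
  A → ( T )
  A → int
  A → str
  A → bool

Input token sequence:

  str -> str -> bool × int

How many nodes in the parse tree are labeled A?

4

[T [P [A str]] -> [T [P [A str]] -> [T [P [P [A bool]] × [A int]]]]]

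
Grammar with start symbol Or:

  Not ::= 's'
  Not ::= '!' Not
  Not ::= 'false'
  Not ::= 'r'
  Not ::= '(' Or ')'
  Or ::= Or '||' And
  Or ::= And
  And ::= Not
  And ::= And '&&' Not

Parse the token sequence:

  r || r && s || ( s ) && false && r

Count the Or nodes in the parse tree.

4

[Or [Or [Or [And [Not r]]] || [And [And [Not r]] && [Not s]]] || [And [And [And [Not ( [Or [And [Not s]]] )]] && [Not false]] && [Not r]]]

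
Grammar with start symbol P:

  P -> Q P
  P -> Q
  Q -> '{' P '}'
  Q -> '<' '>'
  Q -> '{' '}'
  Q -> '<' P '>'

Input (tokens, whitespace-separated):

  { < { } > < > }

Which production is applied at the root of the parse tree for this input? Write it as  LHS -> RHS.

[P [Q { [P [Q < [P [Q { }]] >] [P [Q < >]]] }]]

P -> Q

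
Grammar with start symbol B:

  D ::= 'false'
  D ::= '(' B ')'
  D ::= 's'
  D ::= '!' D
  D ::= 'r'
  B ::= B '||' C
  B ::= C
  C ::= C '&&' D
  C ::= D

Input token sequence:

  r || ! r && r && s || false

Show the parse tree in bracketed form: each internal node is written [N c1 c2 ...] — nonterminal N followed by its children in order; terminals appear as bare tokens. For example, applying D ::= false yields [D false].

[B [B [B [C [D r]]] || [C [C [C [D ! [D r]]] && [D r]] && [D s]]] || [C [D false]]]

B
B || C
B || C || C
C || C || C
D || C || C
r || C || C
r || C && D || C
r || C && D && D || C
r || D && D && D || C
r || ! D && D && D || C
r || ! r && D && D || C
r || ! r && r && D || C
r || ! r && r && s || C
r || ! r && r && s || D
r || ! r && r && s || false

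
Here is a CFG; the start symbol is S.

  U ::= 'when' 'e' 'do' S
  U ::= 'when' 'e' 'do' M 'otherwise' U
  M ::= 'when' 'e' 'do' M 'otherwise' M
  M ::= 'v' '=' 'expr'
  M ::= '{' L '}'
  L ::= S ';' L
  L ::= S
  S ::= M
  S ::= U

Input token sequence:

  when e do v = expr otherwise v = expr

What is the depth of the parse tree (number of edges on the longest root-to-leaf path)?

[S [M when e do [M v = expr] otherwise [M v = expr]]]

3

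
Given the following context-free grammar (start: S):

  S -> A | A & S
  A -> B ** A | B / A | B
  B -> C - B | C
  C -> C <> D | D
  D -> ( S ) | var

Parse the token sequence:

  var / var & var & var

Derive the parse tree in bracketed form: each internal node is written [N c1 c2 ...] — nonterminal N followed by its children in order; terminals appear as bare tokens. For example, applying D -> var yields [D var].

[S [A [B [C [D var]]] / [A [B [C [D var]]]]] & [S [A [B [C [D var]]]] & [S [A [B [C [D var]]]]]]]

S
A & S
B / A & S
C / A & S
D / A & S
var / A & S
var / B & S
var / C & S
var / D & S
var / var & S
var / var & A & S
var / var & B & S
var / var & C & S
var / var & D & S
var / var & var & S
var / var & var & A
var / var & var & B
var / var & var & C
var / var & var & D
var / var & var & var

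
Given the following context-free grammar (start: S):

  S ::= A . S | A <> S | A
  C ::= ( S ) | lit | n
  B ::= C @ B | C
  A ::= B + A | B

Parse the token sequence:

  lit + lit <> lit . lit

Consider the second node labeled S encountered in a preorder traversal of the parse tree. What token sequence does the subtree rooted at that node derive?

lit . lit

[S [A [B [C lit]] + [A [B [C lit]]]] <> [S [A [B [C lit]]] . [S [A [B [C lit]]]]]]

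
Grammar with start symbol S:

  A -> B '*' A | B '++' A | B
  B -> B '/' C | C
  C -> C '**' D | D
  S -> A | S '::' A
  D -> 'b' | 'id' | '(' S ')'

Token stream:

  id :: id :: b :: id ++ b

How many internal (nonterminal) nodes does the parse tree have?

[S [S [S [S [A [B [C [D id]]]]] :: [A [B [C [D id]]]]] :: [A [B [C [D b]]]]] :: [A [B [C [D id]]] ++ [A [B [C [D b]]]]]]

24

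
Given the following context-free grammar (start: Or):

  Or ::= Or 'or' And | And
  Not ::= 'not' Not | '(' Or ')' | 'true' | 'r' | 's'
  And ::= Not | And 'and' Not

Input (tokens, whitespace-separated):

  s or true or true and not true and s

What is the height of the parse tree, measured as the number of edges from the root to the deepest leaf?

5

[Or [Or [Or [And [Not s]]] or [And [Not true]]] or [And [And [And [Not true]] and [Not not [Not true]]] and [Not s]]]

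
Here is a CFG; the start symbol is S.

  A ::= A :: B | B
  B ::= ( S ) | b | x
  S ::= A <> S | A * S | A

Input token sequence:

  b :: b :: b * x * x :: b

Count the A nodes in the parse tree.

6

[S [A [A [A [B b]] :: [B b]] :: [B b]] * [S [A [B x]] * [S [A [A [B x]] :: [B b]]]]]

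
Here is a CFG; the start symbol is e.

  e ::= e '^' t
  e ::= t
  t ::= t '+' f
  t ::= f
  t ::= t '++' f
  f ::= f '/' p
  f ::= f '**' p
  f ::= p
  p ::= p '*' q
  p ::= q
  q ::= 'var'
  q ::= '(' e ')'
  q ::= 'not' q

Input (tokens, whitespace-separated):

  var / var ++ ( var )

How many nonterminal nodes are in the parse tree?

17

[e [t [t [f [f [p [q var]]] / [p [q var]]]] ++ [f [p [q ( [e [t [f [p [q var]]]]] )]]]]]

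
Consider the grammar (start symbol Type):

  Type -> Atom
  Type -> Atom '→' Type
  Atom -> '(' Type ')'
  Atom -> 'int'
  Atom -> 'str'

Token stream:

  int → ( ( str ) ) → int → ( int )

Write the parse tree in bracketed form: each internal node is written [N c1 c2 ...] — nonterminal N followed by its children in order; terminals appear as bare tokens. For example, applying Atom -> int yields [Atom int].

[Type [Atom int] → [Type [Atom ( [Type [Atom ( [Type [Atom str]] )]] )] → [Type [Atom int] → [Type [Atom ( [Type [Atom int]] )]]]]]

Type
Atom → Type
int → Type
int → Atom → Type
int → ( Type ) → Type
int → ( Atom ) → Type
int → ( ( Type ) ) → Type
int → ( ( Atom ) ) → Type
int → ( ( str ) ) → Type
int → ( ( str ) ) → Atom → Type
int → ( ( str ) ) → int → Type
int → ( ( str ) ) → int → Atom
int → ( ( str ) ) → int → ( Type )
int → ( ( str ) ) → int → ( Atom )
int → ( ( str ) ) → int → ( int )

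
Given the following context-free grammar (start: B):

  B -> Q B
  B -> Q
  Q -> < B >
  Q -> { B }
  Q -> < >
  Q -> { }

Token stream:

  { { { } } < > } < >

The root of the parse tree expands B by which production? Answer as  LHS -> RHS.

[B [Q { [B [Q { [B [Q { }]] }] [B [Q < >]]] }] [B [Q < >]]]

B -> Q B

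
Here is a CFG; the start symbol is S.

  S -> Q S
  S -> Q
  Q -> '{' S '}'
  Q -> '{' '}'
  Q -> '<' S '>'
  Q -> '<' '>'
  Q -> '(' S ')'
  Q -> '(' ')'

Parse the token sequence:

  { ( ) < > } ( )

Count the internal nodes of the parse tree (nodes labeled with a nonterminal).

[S [Q { [S [Q ( )] [S [Q < >]]] }] [S [Q ( )]]]

8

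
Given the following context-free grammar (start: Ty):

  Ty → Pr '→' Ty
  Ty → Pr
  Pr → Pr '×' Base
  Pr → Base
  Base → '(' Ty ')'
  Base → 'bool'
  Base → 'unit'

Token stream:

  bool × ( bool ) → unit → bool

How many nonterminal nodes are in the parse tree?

[Ty [Pr [Pr [Base bool]] × [Base ( [Ty [Pr [Base bool]]] )]] → [Ty [Pr [Base unit]] → [Ty [Pr [Base bool]]]]]

14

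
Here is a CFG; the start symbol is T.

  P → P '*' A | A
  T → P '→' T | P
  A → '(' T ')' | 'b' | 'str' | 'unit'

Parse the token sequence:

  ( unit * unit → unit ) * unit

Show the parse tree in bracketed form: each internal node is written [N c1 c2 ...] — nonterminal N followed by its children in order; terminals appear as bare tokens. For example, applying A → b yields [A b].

T
P
P * A
A * A
( T ) * A
( P → T ) * A
( P * A → T ) * A
( A * A → T ) * A
( unit * A → T ) * A
( unit * unit → T ) * A
( unit * unit → P ) * A
( unit * unit → A ) * A
( unit * unit → unit ) * A
( unit * unit → unit ) * unit

[T [P [P [A ( [T [P [P [A unit]] * [A unit]] → [T [P [A unit]]]] )]] * [A unit]]]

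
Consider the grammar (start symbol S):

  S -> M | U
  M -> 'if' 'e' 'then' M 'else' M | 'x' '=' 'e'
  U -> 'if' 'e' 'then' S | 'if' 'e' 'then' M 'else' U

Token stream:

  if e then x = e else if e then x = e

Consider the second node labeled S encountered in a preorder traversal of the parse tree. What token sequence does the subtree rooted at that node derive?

x = e

[S [U if e then [M x = e] else [U if e then [S [M x = e]]]]]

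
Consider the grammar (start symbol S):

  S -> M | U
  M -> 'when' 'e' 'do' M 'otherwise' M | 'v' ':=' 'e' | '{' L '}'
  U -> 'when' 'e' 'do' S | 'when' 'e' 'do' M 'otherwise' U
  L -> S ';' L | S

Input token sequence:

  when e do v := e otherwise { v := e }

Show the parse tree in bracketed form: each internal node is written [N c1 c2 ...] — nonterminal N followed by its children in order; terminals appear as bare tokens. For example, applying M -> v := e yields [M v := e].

[S [M when e do [M v := e] otherwise [M { [L [S [M v := e]]] }]]]

S
M
when e do M otherwise M
when e do v := e otherwise M
when e do v := e otherwise { L }
when e do v := e otherwise { S }
when e do v := e otherwise { M }
when e do v := e otherwise { v := e }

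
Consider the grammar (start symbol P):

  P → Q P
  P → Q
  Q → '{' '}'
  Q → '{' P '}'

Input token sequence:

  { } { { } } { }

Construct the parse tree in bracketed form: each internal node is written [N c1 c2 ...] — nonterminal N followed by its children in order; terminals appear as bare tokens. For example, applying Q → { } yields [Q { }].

P
Q P
{ } P
{ } Q P
{ } { P } P
{ } { Q } P
{ } { { } } P
{ } { { } } Q
{ } { { } } { }

[P [Q { }] [P [Q { [P [Q { }]] }] [P [Q { }]]]]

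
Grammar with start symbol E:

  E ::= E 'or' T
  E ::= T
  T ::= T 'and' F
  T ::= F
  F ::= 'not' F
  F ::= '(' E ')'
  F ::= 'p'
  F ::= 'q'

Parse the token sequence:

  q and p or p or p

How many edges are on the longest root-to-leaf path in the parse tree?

6

[E [E [E [T [T [F q]] and [F p]]] or [T [F p]]] or [T [F p]]]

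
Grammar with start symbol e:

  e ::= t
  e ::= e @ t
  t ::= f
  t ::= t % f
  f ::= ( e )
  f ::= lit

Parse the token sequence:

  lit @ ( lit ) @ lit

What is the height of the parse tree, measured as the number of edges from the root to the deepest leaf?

7

[e [e [e [t [f lit]]] @ [t [f ( [e [t [f lit]]] )]]] @ [t [f lit]]]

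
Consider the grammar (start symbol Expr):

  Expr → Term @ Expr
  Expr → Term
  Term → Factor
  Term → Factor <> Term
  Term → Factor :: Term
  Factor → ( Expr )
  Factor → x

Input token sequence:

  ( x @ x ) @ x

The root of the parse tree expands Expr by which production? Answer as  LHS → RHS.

[Expr [Term [Factor ( [Expr [Term [Factor x]] @ [Expr [Term [Factor x]]]] )]] @ [Expr [Term [Factor x]]]]

Expr → Term @ Expr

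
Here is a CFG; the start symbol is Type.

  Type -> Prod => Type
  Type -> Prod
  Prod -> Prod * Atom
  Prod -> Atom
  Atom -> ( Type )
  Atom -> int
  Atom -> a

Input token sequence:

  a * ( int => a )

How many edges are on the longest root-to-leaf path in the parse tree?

7

[Type [Prod [Prod [Atom a]] * [Atom ( [Type [Prod [Atom int]] => [Type [Prod [Atom a]]]] )]]]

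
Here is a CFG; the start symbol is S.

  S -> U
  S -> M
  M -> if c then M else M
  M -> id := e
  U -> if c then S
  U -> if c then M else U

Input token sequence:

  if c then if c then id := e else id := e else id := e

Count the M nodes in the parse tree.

[S [M if c then [M if c then [M id := e] else [M id := e]] else [M id := e]]]

5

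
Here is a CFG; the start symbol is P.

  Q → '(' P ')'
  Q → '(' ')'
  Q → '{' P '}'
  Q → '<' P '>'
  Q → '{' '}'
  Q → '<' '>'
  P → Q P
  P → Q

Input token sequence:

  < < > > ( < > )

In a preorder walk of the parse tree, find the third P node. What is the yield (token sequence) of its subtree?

[P [Q < [P [Q < >]] >] [P [Q ( [P [Q < >]] )]]]

( < > )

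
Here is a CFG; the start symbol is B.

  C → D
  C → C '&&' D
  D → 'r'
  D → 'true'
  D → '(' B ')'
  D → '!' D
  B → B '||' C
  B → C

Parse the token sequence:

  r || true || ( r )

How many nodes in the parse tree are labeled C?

[B [B [B [C [D r]]] || [C [D true]]] || [C [D ( [B [C [D r]]] )]]]

4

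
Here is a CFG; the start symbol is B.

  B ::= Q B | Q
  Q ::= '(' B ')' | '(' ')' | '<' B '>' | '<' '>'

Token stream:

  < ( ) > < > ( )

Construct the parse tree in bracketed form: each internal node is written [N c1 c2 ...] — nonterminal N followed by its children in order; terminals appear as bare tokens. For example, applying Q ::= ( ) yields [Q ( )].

B
Q B
< B > B
< Q > B
< ( ) > B
< ( ) > Q B
< ( ) > < > B
< ( ) > < > Q
< ( ) > < > ( )

[B [Q < [B [Q ( )]] >] [B [Q < >] [B [Q ( )]]]]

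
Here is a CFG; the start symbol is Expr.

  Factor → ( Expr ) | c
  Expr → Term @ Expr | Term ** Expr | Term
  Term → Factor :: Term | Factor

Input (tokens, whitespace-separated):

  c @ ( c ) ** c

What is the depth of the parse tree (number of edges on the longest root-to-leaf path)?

[Expr [Term [Factor c]] @ [Expr [Term [Factor ( [Expr [Term [Factor c]]] )]] ** [Expr [Term [Factor c]]]]]

7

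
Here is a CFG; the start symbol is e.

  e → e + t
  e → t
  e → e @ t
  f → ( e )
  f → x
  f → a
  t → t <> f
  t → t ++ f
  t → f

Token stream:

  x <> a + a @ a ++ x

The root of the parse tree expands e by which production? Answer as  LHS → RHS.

e → e @ t

[e [e [e [t [t [f x]] <> [f a]]] + [t [f a]]] @ [t [t [f a]] ++ [f x]]]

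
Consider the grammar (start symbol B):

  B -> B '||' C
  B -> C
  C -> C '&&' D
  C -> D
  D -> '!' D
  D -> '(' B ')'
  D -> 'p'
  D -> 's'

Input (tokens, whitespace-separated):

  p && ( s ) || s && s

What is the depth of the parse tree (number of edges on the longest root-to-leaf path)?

[B [B [C [C [D p]] && [D ( [B [C [D s]]] )]]] || [C [C [D s]] && [D s]]]

7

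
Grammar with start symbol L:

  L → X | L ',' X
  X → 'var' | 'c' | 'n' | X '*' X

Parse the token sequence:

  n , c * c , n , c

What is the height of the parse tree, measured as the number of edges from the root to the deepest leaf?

5

[L [L [L [L [X n]] , [X [X c] * [X c]]] , [X n]] , [X c]]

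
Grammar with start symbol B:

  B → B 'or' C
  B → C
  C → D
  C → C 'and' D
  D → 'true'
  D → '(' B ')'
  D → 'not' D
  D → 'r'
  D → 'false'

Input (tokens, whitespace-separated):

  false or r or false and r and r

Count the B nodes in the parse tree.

3

[B [B [B [C [D false]]] or [C [D r]]] or [C [C [C [D false]] and [D r]] and [D r]]]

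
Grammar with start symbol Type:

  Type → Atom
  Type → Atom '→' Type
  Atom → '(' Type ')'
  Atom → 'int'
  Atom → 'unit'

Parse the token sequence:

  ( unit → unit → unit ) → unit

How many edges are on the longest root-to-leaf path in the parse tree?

[Type [Atom ( [Type [Atom unit] → [Type [Atom unit] → [Type [Atom unit]]]] )] → [Type [Atom unit]]]

6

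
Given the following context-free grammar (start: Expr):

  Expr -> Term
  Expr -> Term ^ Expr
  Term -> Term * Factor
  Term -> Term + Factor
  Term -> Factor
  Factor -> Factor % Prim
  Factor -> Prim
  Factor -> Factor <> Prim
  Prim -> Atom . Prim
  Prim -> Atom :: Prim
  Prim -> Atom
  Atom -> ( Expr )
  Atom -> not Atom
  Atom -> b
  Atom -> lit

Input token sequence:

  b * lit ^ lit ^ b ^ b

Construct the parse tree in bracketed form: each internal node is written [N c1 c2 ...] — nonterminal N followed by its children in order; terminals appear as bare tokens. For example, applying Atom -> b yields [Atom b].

[Expr [Term [Term [Factor [Prim [Atom b]]]] * [Factor [Prim [Atom lit]]]] ^ [Expr [Term [Factor [Prim [Atom lit]]]] ^ [Expr [Term [Factor [Prim [Atom b]]]] ^ [Expr [Term [Factor [Prim [Atom b]]]]]]]]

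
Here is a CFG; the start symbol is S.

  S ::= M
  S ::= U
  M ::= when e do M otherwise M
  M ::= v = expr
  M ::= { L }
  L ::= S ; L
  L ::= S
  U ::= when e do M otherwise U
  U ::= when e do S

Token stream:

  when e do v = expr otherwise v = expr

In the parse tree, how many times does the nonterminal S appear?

[S [M when e do [M v = expr] otherwise [M v = expr]]]

1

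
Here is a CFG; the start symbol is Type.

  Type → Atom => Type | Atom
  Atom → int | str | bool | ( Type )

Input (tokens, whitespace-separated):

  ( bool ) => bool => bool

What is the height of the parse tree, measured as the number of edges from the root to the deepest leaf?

[Type [Atom ( [Type [Atom bool]] )] => [Type [Atom bool] => [Type [Atom bool]]]]

4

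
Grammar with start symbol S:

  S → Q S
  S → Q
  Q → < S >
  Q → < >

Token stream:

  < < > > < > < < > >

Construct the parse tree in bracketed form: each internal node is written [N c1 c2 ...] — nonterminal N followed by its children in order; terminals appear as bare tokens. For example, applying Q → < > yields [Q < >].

S
Q S
< S > S
< Q > S
< < > > S
< < > > Q S
< < > > < > S
< < > > < > Q
< < > > < > < S >
< < > > < > < Q >
< < > > < > < < > >

[S [Q < [S [Q < >]] >] [S [Q < >] [S [Q < [S [Q < >]] >]]]]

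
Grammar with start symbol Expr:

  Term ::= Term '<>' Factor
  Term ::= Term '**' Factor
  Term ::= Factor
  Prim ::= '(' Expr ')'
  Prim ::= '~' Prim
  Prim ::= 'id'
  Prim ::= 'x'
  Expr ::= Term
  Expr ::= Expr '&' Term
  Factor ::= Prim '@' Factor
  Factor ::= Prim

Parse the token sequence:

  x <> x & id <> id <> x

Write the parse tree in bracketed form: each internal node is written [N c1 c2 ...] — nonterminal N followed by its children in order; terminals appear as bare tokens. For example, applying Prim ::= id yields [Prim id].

[Expr [Expr [Term [Term [Factor [Prim x]]] <> [Factor [Prim x]]]] & [Term [Term [Term [Factor [Prim id]]] <> [Factor [Prim id]]] <> [Factor [Prim x]]]]

Expr
Expr & Term
Term & Term
Term <> Factor & Term
Factor <> Factor & Term
Prim <> Factor & Term
x <> Factor & Term
x <> Prim & Term
x <> x & Term
x <> x & Term <> Factor
x <> x & Term <> Factor <> Factor
x <> x & Factor <> Factor <> Factor
x <> x & Prim <> Factor <> Factor
x <> x & id <> Factor <> Factor
x <> x & id <> Prim <> Factor
x <> x & id <> id <> Factor
x <> x & id <> id <> Prim
x <> x & id <> id <> x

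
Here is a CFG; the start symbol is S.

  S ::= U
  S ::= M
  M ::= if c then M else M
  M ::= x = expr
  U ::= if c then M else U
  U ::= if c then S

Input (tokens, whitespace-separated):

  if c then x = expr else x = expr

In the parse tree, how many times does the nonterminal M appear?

3

[S [M if c then [M x = expr] else [M x = expr]]]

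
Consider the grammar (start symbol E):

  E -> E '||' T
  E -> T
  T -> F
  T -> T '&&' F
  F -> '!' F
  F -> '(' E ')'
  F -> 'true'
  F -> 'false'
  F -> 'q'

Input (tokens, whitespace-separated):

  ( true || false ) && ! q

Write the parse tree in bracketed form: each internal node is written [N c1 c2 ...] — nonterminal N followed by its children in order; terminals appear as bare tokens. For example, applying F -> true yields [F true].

E
T
T && F
F && F
( E ) && F
( E || T ) && F
( T || T ) && F
( F || T ) && F
( true || T ) && F
( true || F ) && F
( true || false ) && F
( true || false ) && ! F
( true || false ) && ! q

[E [T [T [F ( [E [E [T [F true]]] || [T [F false]]] )]] && [F ! [F q]]]]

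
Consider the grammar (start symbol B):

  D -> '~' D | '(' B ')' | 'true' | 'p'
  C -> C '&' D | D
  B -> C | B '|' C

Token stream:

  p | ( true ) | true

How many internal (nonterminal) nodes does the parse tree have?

[B [B [B [C [D p]]] | [C [D ( [B [C [D true]]] )]]] | [C [D true]]]

12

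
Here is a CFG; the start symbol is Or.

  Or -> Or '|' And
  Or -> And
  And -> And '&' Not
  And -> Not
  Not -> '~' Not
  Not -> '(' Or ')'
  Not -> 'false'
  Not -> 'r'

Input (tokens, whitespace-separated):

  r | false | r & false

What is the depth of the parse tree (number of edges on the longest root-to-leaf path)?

5

[Or [Or [Or [And [Not r]]] | [And [Not false]]] | [And [And [Not r]] & [Not false]]]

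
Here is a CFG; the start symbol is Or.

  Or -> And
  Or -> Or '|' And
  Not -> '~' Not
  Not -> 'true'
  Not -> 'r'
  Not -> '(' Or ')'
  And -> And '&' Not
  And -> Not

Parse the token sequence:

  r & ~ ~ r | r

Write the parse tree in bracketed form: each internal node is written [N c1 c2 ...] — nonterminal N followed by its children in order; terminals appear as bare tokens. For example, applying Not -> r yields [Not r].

[Or [Or [And [And [Not r]] & [Not ~ [Not ~ [Not r]]]]] | [And [Not r]]]

Or
Or | And
And | And
And & Not | And
Not & Not | And
r & Not | And
r & ~ Not | And
r & ~ ~ Not | And
r & ~ ~ r | And
r & ~ ~ r | Not
r & ~ ~ r | r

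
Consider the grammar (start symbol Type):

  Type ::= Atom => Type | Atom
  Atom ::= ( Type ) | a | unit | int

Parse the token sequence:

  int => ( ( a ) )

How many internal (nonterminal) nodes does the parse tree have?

[Type [Atom int] => [Type [Atom ( [Type [Atom ( [Type [Atom a]] )]] )]]]

8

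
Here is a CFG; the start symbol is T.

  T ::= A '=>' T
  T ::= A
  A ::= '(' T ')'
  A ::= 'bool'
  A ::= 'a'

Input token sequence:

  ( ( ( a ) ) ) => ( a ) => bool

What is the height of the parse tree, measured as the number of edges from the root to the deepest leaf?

8

[T [A ( [T [A ( [T [A ( [T [A a]] )]] )]] )] => [T [A ( [T [A a]] )] => [T [A bool]]]]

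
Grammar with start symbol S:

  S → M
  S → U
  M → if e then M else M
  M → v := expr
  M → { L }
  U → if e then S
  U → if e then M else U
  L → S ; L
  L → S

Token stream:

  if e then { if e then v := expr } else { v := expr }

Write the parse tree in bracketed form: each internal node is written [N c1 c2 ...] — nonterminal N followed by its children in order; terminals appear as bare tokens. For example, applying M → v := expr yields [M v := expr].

[S [M if e then [M { [L [S [U if e then [S [M v := expr]]]]] }] else [M { [L [S [M v := expr]]] }]]]

S
M
if e then M else M
if e then { L } else M
if e then { S } else M
if e then { U } else M
if e then { if e then S } else M
if e then { if e then M } else M
if e then { if e then v := expr } else M
if e then { if e then v := expr } else { L }
if e then { if e then v := expr } else { S }
if e then { if e then v := expr } else { M }
if e then { if e then v := expr } else { v := expr }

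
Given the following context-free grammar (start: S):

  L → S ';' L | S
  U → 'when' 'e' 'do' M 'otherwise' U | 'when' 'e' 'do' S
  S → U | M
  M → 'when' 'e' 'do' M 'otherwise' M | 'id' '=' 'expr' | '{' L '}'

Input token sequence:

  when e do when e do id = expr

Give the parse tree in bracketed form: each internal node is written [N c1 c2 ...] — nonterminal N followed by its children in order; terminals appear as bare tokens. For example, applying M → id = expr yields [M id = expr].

S
U
when e do S
when e do U
when e do when e do S
when e do when e do M
when e do when e do id = expr

[S [U when e do [S [U when e do [S [M id = expr]]]]]]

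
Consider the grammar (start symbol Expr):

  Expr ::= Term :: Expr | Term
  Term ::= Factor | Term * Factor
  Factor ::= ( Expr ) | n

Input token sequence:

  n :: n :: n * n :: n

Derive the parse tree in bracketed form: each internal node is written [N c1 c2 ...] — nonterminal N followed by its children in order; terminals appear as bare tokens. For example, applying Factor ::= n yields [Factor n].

Expr
Term :: Expr
Factor :: Expr
n :: Expr
n :: Term :: Expr
n :: Factor :: Expr
n :: n :: Expr
n :: n :: Term :: Expr
n :: n :: Term * Factor :: Expr
n :: n :: Factor * Factor :: Expr
n :: n :: n * Factor :: Expr
n :: n :: n * n :: Expr
n :: n :: n * n :: Term
n :: n :: n * n :: Factor
n :: n :: n * n :: n

[Expr [Term [Factor n]] :: [Expr [Term [Factor n]] :: [Expr [Term [Term [Factor n]] * [Factor n]] :: [Expr [Term [Factor n]]]]]]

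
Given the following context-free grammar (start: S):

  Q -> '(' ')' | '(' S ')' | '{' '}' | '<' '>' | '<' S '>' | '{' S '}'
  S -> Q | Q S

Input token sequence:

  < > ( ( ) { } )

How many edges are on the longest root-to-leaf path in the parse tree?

[S [Q < >] [S [Q ( [S [Q ( )] [S [Q { }]]] )]]]

6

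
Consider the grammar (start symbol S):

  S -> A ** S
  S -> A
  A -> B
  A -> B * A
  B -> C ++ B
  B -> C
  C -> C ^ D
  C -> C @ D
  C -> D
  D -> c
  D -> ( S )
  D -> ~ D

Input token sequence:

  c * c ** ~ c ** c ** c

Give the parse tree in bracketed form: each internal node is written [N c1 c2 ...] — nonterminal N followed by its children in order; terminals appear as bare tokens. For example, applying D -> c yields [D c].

[S [A [B [C [D c]]] * [A [B [C [D c]]]]] ** [S [A [B [C [D ~ [D c]]]]] ** [S [A [B [C [D c]]]] ** [S [A [B [C [D c]]]]]]]]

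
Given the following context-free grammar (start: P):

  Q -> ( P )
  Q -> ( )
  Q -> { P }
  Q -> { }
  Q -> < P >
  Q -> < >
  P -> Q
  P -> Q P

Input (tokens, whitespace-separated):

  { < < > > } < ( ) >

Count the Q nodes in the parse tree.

[P [Q { [P [Q < [P [Q < >]] >]] }] [P [Q < [P [Q ( )]] >]]]

5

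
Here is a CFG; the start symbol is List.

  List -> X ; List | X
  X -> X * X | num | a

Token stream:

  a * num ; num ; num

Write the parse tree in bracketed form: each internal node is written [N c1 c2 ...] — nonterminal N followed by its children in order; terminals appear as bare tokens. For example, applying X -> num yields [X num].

[List [X [X a] * [X num]] ; [List [X num] ; [List [X num]]]]

List
X ; List
X * X ; List
a * X ; List
a * num ; List
a * num ; X ; List
a * num ; num ; List
a * num ; num ; X
a * num ; num ; num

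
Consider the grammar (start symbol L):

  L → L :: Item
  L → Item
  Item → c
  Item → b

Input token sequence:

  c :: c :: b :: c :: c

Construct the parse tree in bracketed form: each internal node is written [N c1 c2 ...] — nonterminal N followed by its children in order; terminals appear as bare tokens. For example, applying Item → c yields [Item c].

L
L :: Item
L :: Item :: Item
L :: Item :: Item :: Item
L :: Item :: Item :: Item :: Item
Item :: Item :: Item :: Item :: Item
c :: Item :: Item :: Item :: Item
c :: c :: Item :: Item :: Item
c :: c :: b :: Item :: Item
c :: c :: b :: c :: Item
c :: c :: b :: c :: c

[L [L [L [L [L [Item c]] :: [Item c]] :: [Item b]] :: [Item c]] :: [Item c]]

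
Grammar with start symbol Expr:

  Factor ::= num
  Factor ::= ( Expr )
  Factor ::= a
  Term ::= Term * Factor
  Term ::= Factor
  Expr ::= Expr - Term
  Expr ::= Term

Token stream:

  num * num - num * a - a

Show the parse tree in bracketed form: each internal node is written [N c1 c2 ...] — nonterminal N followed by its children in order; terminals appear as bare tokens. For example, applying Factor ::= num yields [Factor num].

Expr
Expr - Term
Expr - Term - Term
Term - Term - Term
Term * Factor - Term - Term
Factor * Factor - Term - Term
num * Factor - Term - Term
num * num - Term - Term
num * num - Term * Factor - Term
num * num - Factor * Factor - Term
num * num - num * Factor - Term
num * num - num * a - Term
num * num - num * a - Factor
num * num - num * a - a

[Expr [Expr [Expr [Term [Term [Factor num]] * [Factor num]]] - [Term [Term [Factor num]] * [Factor a]]] - [Term [Factor a]]]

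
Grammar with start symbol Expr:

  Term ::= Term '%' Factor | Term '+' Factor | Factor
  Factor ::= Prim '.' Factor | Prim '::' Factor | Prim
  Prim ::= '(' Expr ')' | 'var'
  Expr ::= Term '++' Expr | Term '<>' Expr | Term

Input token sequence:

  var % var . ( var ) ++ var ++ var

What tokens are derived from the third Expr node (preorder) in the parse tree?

var ++ var

[Expr [Term [Term [Factor [Prim var]]] % [Factor [Prim var] . [Factor [Prim ( [Expr [Term [Factor [Prim var]]]] )]]]] ++ [Expr [Term [Factor [Prim var]]] ++ [Expr [Term [Factor [Prim var]]]]]]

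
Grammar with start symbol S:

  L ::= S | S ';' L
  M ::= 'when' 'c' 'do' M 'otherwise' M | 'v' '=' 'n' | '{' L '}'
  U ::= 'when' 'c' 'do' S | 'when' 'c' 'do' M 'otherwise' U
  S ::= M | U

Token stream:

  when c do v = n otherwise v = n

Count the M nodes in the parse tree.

[S [M when c do [M v = n] otherwise [M v = n]]]

3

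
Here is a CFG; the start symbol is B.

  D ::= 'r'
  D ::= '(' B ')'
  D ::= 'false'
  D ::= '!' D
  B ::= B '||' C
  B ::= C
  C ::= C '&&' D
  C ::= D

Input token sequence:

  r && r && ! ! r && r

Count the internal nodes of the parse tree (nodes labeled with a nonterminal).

11

[B [C [C [C [C [D r]] && [D r]] && [D ! [D ! [D r]]]] && [D r]]]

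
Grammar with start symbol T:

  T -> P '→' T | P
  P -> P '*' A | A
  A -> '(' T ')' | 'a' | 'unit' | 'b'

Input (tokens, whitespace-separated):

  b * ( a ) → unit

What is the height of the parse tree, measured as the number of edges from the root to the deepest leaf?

6

[T [P [P [A b]] * [A ( [T [P [A a]]] )]] → [T [P [A unit]]]]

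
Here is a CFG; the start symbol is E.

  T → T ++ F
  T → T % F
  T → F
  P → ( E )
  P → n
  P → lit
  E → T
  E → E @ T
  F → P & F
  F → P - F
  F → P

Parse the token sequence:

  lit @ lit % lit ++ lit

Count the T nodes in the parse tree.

[E [E [T [F [P lit]]]] @ [T [T [T [F [P lit]]] % [F [P lit]]] ++ [F [P lit]]]]

4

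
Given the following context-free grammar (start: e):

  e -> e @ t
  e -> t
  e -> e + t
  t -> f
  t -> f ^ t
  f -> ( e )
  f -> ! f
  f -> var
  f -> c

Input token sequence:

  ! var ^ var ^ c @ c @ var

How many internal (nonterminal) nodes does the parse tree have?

[e [e [e [t [f ! [f var]] ^ [t [f var] ^ [t [f c]]]]] @ [t [f c]]] @ [t [f var]]]

14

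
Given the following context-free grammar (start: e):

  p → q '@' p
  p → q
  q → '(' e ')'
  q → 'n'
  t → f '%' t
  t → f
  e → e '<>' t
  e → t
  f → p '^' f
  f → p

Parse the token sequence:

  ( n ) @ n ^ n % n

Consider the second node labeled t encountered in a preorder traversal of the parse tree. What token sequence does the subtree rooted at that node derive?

[e [t [f [p [q ( [e [t [f [p [q n]]]]] )] @ [p [q n]]] ^ [f [p [q n]]]] % [t [f [p [q n]]]]]]

n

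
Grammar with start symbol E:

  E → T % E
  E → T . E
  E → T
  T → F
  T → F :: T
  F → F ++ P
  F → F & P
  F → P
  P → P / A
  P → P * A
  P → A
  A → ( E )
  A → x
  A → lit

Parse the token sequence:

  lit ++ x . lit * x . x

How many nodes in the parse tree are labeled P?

5

[E [T [F [F [P [A lit]]] ++ [P [A x]]]] . [E [T [F [P [P [A lit]] * [A x]]]] . [E [T [F [P [A x]]]]]]]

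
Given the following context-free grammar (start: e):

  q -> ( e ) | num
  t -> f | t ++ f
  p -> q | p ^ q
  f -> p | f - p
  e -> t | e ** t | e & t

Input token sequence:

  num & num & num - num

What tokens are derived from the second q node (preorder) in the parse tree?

num

[e [e [e [t [f [p [q num]]]]] & [t [f [p [q num]]]]] & [t [f [f [p [q num]]] - [p [q num]]]]]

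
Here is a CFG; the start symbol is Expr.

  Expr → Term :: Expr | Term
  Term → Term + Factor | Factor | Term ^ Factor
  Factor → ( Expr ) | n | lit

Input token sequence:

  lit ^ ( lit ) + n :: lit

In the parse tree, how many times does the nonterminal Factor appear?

[Expr [Term [Term [Term [Factor lit]] ^ [Factor ( [Expr [Term [Factor lit]]] )]] + [Factor n]] :: [Expr [Term [Factor lit]]]]

5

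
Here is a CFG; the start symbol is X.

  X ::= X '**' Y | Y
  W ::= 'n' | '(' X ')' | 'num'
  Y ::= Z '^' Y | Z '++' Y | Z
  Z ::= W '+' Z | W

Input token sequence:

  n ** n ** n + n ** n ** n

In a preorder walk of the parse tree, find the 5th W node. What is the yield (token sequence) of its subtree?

n

[X [X [X [X [X [Y [Z [W n]]]] ** [Y [Z [W n]]]] ** [Y [Z [W n] + [Z [W n]]]]] ** [Y [Z [W n]]]] ** [Y [Z [W n]]]]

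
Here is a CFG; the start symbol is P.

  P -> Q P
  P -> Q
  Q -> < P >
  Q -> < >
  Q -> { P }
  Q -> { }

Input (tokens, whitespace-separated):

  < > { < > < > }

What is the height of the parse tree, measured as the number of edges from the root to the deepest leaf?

6

[P [Q < >] [P [Q { [P [Q < >] [P [Q < >]]] }]]]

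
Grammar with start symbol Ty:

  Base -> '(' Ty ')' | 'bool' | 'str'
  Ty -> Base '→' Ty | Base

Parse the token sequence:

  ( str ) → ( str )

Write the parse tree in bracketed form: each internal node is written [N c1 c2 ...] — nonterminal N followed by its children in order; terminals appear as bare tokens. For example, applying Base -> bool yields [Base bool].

[Ty [Base ( [Ty [Base str]] )] → [Ty [Base ( [Ty [Base str]] )]]]

Ty
Base → Ty
( Ty ) → Ty
( Base ) → Ty
( str ) → Ty
( str ) → Base
( str ) → ( Ty )
( str ) → ( Base )
( str ) → ( str )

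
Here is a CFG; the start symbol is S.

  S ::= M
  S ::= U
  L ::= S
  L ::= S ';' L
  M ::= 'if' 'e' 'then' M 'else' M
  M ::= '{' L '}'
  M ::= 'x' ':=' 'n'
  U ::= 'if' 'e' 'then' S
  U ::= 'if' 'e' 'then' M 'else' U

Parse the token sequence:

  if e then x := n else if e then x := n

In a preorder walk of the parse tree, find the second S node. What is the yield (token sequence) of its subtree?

x := n

[S [U if e then [M x := n] else [U if e then [S [M x := n]]]]]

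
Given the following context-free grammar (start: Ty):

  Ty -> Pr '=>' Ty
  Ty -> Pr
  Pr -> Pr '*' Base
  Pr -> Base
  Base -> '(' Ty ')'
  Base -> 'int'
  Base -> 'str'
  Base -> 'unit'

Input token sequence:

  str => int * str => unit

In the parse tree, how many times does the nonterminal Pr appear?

4

[Ty [Pr [Base str]] => [Ty [Pr [Pr [Base int]] * [Base str]] => [Ty [Pr [Base unit]]]]]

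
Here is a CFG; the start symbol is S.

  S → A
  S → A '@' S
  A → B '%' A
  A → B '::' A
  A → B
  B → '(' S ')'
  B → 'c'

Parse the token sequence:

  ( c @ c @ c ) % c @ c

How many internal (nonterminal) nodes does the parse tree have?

[S [A [B ( [S [A [B c]] @ [S [A [B c]] @ [S [A [B c]]]]] )] % [A [B c]]] @ [S [A [B c]]]]

17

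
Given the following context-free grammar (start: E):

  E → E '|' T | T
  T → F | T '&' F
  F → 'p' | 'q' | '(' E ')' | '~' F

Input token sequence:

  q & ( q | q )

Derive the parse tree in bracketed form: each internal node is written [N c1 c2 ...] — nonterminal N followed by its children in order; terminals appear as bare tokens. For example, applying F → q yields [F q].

E
T
T & F
F & F
q & F
q & ( E )
q & ( E | T )
q & ( T | T )
q & ( F | T )
q & ( q | T )
q & ( q | F )
q & ( q | q )

[E [T [T [F q]] & [F ( [E [E [T [F q]]] | [T [F q]]] )]]]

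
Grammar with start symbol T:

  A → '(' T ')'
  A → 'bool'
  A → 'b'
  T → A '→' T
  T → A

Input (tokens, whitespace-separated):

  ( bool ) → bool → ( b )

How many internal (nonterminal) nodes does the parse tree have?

10

[T [A ( [T [A bool]] )] → [T [A bool] → [T [A ( [T [A b]] )]]]]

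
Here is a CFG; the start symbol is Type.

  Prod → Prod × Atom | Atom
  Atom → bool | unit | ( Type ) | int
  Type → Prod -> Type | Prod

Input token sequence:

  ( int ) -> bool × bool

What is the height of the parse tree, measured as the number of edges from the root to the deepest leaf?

6

[Type [Prod [Atom ( [Type [Prod [Atom int]]] )]] -> [Type [Prod [Prod [Atom bool]] × [Atom bool]]]]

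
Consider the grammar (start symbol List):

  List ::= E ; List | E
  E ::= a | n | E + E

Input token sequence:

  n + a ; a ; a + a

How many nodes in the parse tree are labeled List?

3

[List [E [E n] + [E a]] ; [List [E a] ; [List [E [E a] + [E a]]]]]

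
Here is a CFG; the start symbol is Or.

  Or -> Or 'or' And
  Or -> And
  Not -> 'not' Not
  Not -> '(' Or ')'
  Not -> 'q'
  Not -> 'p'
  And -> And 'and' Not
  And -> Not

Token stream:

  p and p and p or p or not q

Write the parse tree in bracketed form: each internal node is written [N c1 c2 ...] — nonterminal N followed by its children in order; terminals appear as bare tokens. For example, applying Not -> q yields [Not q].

Or
Or or And
Or or And or And
And or And or And
And and Not or And or And
And and Not and Not or And or And
Not and Not and Not or And or And
p and Not and Not or And or And
p and p and Not or And or And
p and p and p or And or And
p and p and p or Not or And
p and p and p or p or And
p and p and p or p or Not
p and p and p or p or not Not
p and p and p or p or not q

[Or [Or [Or [And [And [And [Not p]] and [Not p]] and [Not p]]] or [And [Not p]]] or [And [Not not [Not q]]]]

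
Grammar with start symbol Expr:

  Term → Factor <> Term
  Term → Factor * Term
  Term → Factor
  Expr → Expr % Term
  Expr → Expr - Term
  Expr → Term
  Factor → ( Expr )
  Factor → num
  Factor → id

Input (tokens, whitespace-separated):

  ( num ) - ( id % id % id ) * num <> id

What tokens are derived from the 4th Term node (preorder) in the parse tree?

id

[Expr [Expr [Term [Factor ( [Expr [Term [Factor num]]] )]]] - [Term [Factor ( [Expr [Expr [Expr [Term [Factor id]]] % [Term [Factor id]]] % [Term [Factor id]]] )] * [Term [Factor num] <> [Term [Factor id]]]]]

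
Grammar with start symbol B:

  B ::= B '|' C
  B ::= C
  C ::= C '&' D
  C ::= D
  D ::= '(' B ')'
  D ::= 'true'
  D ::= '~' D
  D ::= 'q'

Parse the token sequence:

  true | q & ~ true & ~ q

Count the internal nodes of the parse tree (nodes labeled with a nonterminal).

[B [B [C [D true]]] | [C [C [C [D q]] & [D ~ [D true]]] & [D ~ [D q]]]]

12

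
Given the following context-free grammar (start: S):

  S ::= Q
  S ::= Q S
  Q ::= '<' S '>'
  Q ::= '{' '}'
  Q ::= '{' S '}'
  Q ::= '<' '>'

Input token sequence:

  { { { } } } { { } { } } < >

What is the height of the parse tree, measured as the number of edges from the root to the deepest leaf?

[S [Q { [S [Q { [S [Q { }]] }]] }] [S [Q { [S [Q { }] [S [Q { }]]] }] [S [Q < >]]]]

6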